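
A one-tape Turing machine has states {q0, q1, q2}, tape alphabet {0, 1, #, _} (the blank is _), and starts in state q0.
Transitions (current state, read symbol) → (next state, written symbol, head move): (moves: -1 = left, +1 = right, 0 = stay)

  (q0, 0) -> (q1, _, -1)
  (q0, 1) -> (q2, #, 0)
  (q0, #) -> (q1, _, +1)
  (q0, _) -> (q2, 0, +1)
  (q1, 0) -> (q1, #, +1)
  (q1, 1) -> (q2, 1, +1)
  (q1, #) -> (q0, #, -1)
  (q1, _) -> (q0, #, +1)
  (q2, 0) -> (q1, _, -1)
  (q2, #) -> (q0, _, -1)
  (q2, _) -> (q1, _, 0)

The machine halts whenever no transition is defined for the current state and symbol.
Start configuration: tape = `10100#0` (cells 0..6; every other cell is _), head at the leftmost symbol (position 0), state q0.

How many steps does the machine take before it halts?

state=q0 head=0 tape=____[1]0100#0   (q0,1)→(q2,#,0)
state=q2 head=0 tape=____[#]0100#0   (q2,#)→(q0,_,-1)
state=q0 head=-1 tape=___[_]_0100#0   (q0,_)→(q2,0,+1)
state=q2 head=0 tape=___0[_]0100#0   (q2,_)→(q1,_,0)
state=q1 head=0 tape=___0[_]0100#0   (q1,_)→(q0,#,+1)
state=q0 head=1 tape=___0#[0]100#0   (q0,0)→(q1,_,-1)
state=q1 head=0 tape=___0[#]_100#0   (q1,#)→(q0,#,-1)
state=q0 head=-1 tape=___[0]#_100#0   (q0,0)→(q1,_,-1)
state=q1 head=-2 tape=__[_]_#_100#0   (q1,_)→(q0,#,+1)
state=q0 head=-1 tape=__#[_]#_100#0   (q0,_)→(q2,0,+1)
state=q2 head=0 tape=__#0[#]_100#0   (q2,#)→(q0,_,-1)
state=q0 head=-1 tape=__#[0]__100#0   (q0,0)→(q1,_,-1)
state=q1 head=-2 tape=__[#]___100#0   (q1,#)→(q0,#,-1)
state=q0 head=-3 tape=_[_]#___100#0   (q0,_)→(q2,0,+1)
state=q2 head=-2 tape=_0[#]___100#0   (q2,#)→(q0,_,-1)
state=q0 head=-3 tape=_[0]____100#0   (q0,0)→(q1,_,-1)
state=q1 head=-4 tape=[_]_____100#0   (q1,_)→(q0,#,+1)
state=q0 head=-3 tape=#[_]____100#0   (q0,_)→(q2,0,+1)
state=q2 head=-2 tape=#0[_]___100#0   (q2,_)→(q1,_,0)
state=q1 head=-2 tape=#0[_]___100#0   (q1,_)→(q0,#,+1)
state=q0 head=-1 tape=#0#[_]__100#0   (q0,_)→(q2,0,+1)
state=q2 head=0 tape=#0#0[_]_100#0   (q2,_)→(q1,_,0)
state=q1 head=0 tape=#0#0[_]_100#0   (q1,_)→(q0,#,+1)
state=q0 head=1 tape=#0#0#[_]100#0   (q0,_)→(q2,0,+1)
state=q2 head=2 tape=#0#0#0[1]00#0
M halts after 24 transitions.

24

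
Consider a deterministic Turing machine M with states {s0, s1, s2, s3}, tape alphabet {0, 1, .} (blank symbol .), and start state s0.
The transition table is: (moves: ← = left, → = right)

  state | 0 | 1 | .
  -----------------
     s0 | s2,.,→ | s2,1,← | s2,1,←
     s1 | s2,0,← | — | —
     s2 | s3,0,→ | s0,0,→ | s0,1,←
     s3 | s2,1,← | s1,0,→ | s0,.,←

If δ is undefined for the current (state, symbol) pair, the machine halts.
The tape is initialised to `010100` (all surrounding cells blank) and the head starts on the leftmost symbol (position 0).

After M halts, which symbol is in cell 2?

state=s0 head=0 tape=[0]10100.   (s0,0)→(s2,.,→)
state=s2 head=1 tape=.[1]0100.   (s2,1)→(s0,0,→)
state=s0 head=2 tape=.0[0]100.   (s0,0)→(s2,.,→)
state=s2 head=3 tape=.0.[1]00.   (s2,1)→(s0,0,→)
state=s0 head=4 tape=.0.0[0]0.   (s0,0)→(s2,.,→)
state=s2 head=5 tape=.0.0.[0].   (s2,0)→(s3,0,→)
state=s3 head=6 tape=.0.0.0[.]   (s3,.)→(s0,.,←)
state=s0 head=5 tape=.0.0.[0].   (s0,0)→(s2,.,→)
state=s2 head=6 tape=.0.0..[.]   (s2,.)→(s0,1,←)
state=s0 head=5 tape=.0.0.[.]1   (s0,.)→(s2,1,←)
state=s2 head=4 tape=.0.0[.]11   (s2,.)→(s0,1,←)
state=s0 head=3 tape=.0.[0]111   (s0,0)→(s2,.,→)
state=s2 head=4 tape=.0..[1]11   (s2,1)→(s0,0,→)
state=s0 head=5 tape=.0..0[1]1   (s0,1)→(s2,1,←)
state=s2 head=4 tape=.0..[0]11   (s2,0)→(s3,0,→)
state=s3 head=5 tape=.0..0[1]1   (s3,1)→(s1,0,→)
state=s1 head=6 tape=.0..00[1]
Cell 2 holds . when M halts.

.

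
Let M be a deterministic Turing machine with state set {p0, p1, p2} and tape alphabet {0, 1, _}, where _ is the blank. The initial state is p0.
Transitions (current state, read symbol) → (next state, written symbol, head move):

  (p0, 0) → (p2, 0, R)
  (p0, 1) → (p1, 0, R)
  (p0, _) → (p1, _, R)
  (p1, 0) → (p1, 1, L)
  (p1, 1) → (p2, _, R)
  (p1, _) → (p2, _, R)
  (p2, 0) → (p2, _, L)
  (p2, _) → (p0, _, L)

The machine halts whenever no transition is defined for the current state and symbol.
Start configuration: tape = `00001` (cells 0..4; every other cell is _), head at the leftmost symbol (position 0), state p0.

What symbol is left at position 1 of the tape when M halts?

_

state=p0 head=0 tape=__[0]0001   (p0,0)→(p2,0,R)
state=p2 head=1 tape=__0[0]001   (p2,0)→(p2,_,L)
state=p2 head=0 tape=__[0]_001   (p2,0)→(p2,_,L)
state=p2 head=-1 tape=_[_]__001   (p2,_)→(p0,_,L)
state=p0 head=-2 tape=[_]___001   (p0,_)→(p1,_,R)
state=p1 head=-1 tape=_[_]__001   (p1,_)→(p2,_,R)
state=p2 head=0 tape=__[_]_001   (p2,_)→(p0,_,L)
state=p0 head=-1 tape=_[_]__001   (p0,_)→(p1,_,R)
state=p1 head=0 tape=__[_]_001   (p1,_)→(p2,_,R)
state=p2 head=1 tape=___[_]001   (p2,_)→(p0,_,L)
state=p0 head=0 tape=__[_]_001   (p0,_)→(p1,_,R)
state=p1 head=1 tape=___[_]001   (p1,_)→(p2,_,R)
state=p2 head=2 tape=____[0]01   (p2,0)→(p2,_,L)
state=p2 head=1 tape=___[_]_01   (p2,_)→(p0,_,L)
state=p0 head=0 tape=__[_]__01   (p0,_)→(p1,_,R)
state=p1 head=1 tape=___[_]_01   (p1,_)→(p2,_,R)
state=p2 head=2 tape=____[_]01   (p2,_)→(p0,_,L)
state=p0 head=1 tape=___[_]_01   (p0,_)→(p1,_,R)
state=p1 head=2 tape=____[_]01   (p1,_)→(p2,_,R)
state=p2 head=3 tape=_____[0]1   (p2,0)→(p2,_,L)
state=p2 head=2 tape=____[_]_1   (p2,_)→(p0,_,L)
state=p0 head=1 tape=___[_]__1   (p0,_)→(p1,_,R)
state=p1 head=2 tape=____[_]_1   (p1,_)→(p2,_,R)
state=p2 head=3 tape=_____[_]1   (p2,_)→(p0,_,L)
state=p0 head=2 tape=____[_]_1   (p0,_)→(p1,_,R)
state=p1 head=3 tape=_____[_]1   (p1,_)→(p2,_,R)
state=p2 head=4 tape=______[1]
Cell 1 holds _ when M halts.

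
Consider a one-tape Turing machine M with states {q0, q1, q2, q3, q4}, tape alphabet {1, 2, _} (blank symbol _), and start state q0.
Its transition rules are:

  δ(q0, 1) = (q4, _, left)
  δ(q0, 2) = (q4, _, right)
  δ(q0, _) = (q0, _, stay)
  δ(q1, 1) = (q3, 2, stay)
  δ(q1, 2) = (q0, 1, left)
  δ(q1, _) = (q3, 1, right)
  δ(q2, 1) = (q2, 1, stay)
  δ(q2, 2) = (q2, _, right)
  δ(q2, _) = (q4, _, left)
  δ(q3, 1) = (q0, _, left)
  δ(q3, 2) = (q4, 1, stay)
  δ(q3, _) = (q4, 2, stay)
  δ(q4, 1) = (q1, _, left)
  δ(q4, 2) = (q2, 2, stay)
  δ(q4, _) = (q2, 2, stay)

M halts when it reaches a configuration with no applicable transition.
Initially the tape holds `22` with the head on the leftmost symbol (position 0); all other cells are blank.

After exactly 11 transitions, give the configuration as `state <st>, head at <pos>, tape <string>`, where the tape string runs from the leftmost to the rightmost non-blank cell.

state q2, head at 1, tape 2

q0 | [2]2_   read 2 → write _, move right, go to q4
q4 | _[2]_   read 2 → write 2, move stay, go to q2
q2 | _[2]_   read 2 → write _, move right, go to q2
q2 | __[_]   read _ → write _, move left, go to q4
q4 | _[_]_   read _ → write 2, move stay, go to q2
q2 | _[2]_   read 2 → write _, move right, go to q2
q2 | __[_]   read _ → write _, move left, go to q4
q4 | _[_]_   read _ → write 2, move stay, go to q2
q2 | _[2]_   read 2 → write _, move right, go to q2
q2 | __[_]   read _ → write _, move left, go to q4
q4 | _[_]_   read _ → write 2, move stay, go to q2
q2 | _[2]_
After 11 steps: state q2, head at 1, tape 2.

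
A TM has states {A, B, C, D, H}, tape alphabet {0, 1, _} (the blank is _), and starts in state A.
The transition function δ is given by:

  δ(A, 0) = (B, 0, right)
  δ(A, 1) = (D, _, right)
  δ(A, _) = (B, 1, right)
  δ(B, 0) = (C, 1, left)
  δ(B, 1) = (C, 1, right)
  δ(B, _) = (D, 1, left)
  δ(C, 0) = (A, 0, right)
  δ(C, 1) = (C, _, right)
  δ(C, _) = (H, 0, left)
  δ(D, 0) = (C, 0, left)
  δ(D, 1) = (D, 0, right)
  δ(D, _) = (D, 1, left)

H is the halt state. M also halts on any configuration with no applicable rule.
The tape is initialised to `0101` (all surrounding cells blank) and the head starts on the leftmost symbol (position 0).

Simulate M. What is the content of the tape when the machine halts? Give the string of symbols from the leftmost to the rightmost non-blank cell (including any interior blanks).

0_0001

A | [0]101__   read 0 → write 0, move right, go to B
B | 0[1]01__   read 1 → write 1, move right, go to C
C | 01[0]1__   read 0 → write 0, move right, go to A
A | 010[1]__   read 1 → write _, move right, go to D
D | 010_[_]_   read _ → write 1, move left, go to D
D | 010[_]1_   read _ → write 1, move left, go to D
D | 01[0]11_   read 0 → write 0, move left, go to C
C | 0[1]011_   read 1 → write _, move right, go to C
C | 0_[0]11_   read 0 → write 0, move right, go to A
A | 0_0[1]1_   read 1 → write _, move right, go to D
D | 0_0_[1]_   read 1 → write 0, move right, go to D
D | 0_0_0[_]   read _ → write 1, move left, go to D
D | 0_0_[0]1   read 0 → write 0, move left, go to C
C | 0_0[_]01   read _ → write 0, move left, go to H
H | 0_[0]001
The non-blank tape span at halt is 0_0001.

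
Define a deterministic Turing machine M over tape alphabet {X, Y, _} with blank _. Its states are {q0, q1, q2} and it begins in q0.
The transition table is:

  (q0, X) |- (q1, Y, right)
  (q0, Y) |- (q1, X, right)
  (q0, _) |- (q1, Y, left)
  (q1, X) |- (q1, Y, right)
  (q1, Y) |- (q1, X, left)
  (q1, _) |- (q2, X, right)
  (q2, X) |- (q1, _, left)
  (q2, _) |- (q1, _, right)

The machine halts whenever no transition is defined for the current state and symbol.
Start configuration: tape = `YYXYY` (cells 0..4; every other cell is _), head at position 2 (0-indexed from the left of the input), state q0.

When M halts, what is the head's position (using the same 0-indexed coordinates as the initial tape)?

state=q0 head=2 tape=_YY[X]YY   (q0,X)→(q1,Y,right)
state=q1 head=3 tape=_YYY[Y]Y   (q1,Y)→(q1,X,left)
state=q1 head=2 tape=_YY[Y]XY   (q1,Y)→(q1,X,left)
state=q1 head=1 tape=_Y[Y]XXY   (q1,Y)→(q1,X,left)
state=q1 head=0 tape=_[Y]XXXY   (q1,Y)→(q1,X,left)
state=q1 head=-1 tape=[_]XXXXY   (q1,_)→(q2,X,right)
state=q2 head=0 tape=X[X]XXXY   (q2,X)→(q1,_,left)
state=q1 head=-1 tape=[X]_XXXY   (q1,X)→(q1,Y,right)
state=q1 head=0 tape=Y[_]XXXY   (q1,_)→(q2,X,right)
state=q2 head=1 tape=YX[X]XXY   (q2,X)→(q1,_,left)
state=q1 head=0 tape=Y[X]_XXY   (q1,X)→(q1,Y,right)
state=q1 head=1 tape=YY[_]XXY   (q1,_)→(q2,X,right)
state=q2 head=2 tape=YYX[X]XY   (q2,X)→(q1,_,left)
state=q1 head=1 tape=YY[X]_XY   (q1,X)→(q1,Y,right)
state=q1 head=2 tape=YYY[_]XY   (q1,_)→(q2,X,right)
state=q2 head=3 tape=YYYX[X]Y   (q2,X)→(q1,_,left)
state=q1 head=2 tape=YYY[X]_Y   (q1,X)→(q1,Y,right)
state=q1 head=3 tape=YYYY[_]Y   (q1,_)→(q2,X,right)
state=q2 head=4 tape=YYYYX[Y]
At halt the head is at cell 4.

4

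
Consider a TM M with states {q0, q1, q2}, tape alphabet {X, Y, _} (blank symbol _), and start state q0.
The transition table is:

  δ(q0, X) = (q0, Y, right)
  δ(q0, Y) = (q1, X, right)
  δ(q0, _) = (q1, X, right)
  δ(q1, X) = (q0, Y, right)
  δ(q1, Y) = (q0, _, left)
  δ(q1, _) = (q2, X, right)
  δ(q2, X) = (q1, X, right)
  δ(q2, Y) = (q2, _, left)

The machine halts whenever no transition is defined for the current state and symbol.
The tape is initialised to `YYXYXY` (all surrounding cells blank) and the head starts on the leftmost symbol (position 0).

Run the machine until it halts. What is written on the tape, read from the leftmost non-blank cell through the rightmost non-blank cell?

q0 | [Y]YXYXY__   read Y → write X, move right, go to q1
q1 | X[Y]XYXY__   read Y → write _, move left, go to q0
q0 | [X]_XYXY__   read X → write Y, move right, go to q0
q0 | Y[_]XYXY__   read _ → write X, move right, go to q1
q1 | YX[X]YXY__   read X → write Y, move right, go to q0
q0 | YXY[Y]XY__   read Y → write X, move right, go to q1
q1 | YXYX[X]Y__   read X → write Y, move right, go to q0
q0 | YXYXY[Y]__   read Y → write X, move right, go to q1
q1 | YXYXYX[_]_   read _ → write X, move right, go to q2
q2 | YXYXYXX[_]
The non-blank tape span at halt is YXYXYXX.

YXYXYXX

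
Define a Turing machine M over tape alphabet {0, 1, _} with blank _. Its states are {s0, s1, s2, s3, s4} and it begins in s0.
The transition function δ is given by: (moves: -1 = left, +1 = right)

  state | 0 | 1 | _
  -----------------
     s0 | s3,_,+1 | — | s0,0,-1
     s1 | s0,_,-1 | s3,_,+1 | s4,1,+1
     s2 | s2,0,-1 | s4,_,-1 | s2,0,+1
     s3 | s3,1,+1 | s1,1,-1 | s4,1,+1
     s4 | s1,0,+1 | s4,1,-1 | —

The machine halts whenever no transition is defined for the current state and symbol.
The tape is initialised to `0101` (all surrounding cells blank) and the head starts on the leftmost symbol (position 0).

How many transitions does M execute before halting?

state=s0 head=0 tape=_[0]101   (s0,0)→(s3,_,+1)
state=s3 head=1 tape=__[1]01   (s3,1)→(s1,1,-1)
state=s1 head=0 tape=_[_]101   (s1,_)→(s4,1,+1)
state=s4 head=1 tape=_1[1]01   (s4,1)→(s4,1,-1)
state=s4 head=0 tape=_[1]101   (s4,1)→(s4,1,-1)
state=s4 head=-1 tape=[_]1101
M halts after 5 transitions.

5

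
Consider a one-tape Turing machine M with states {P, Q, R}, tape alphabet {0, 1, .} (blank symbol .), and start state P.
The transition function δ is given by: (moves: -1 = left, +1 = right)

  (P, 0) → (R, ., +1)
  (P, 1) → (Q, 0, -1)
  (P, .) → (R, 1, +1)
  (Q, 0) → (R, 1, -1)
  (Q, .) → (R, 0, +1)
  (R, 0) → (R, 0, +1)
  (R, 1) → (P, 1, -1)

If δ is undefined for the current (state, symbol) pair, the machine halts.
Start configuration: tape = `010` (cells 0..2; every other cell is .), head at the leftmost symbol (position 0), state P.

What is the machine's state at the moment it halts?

P | ..[0]10   read 0 → write ., move +1, go to R
R | ...[1]0   read 1 → write 1, move -1, go to P
P | ..[.]10   read . → write 1, move +1, go to R
R | ..1[1]0   read 1 → write 1, move -1, go to P
P | ..[1]10   read 1 → write 0, move -1, go to Q
Q | .[.]010   read . → write 0, move +1, go to R
R | .0[0]10   read 0 → write 0, move +1, go to R
R | .00[1]0   read 1 → write 1, move -1, go to P
P | .0[0]10   read 0 → write ., move +1, go to R
R | .0.[1]0   read 1 → write 1, move -1, go to P
P | .0[.]10   read . → write 1, move +1, go to R
R | .01[1]0   read 1 → write 1, move -1, go to P
P | .0[1]10   read 1 → write 0, move -1, go to Q
Q | .[0]010   read 0 → write 1, move -1, go to R
R | [.]1010
No transition is defined for (R, .); M halts in state R.

R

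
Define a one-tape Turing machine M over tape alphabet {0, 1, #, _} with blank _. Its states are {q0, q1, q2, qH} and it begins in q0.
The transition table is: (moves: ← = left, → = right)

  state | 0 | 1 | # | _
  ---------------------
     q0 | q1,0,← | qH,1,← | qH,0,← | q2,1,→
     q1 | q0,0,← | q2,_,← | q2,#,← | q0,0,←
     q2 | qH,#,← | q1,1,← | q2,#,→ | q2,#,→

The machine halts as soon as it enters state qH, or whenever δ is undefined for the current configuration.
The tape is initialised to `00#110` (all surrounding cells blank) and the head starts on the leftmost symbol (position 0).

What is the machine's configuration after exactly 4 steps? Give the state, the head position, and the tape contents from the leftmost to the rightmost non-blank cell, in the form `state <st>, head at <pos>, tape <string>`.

q0 | __[0]0#110   read 0 → write 0, move ←, go to q1
q1 | _[_]00#110   read _ → write 0, move ←, go to q0
q0 | [_]000#110   read _ → write 1, move →, go to q2
q2 | 1[0]00#110   read 0 → write #, move ←, go to qH
qH | [1]#00#110
After 4 steps: state qH, head at -2, tape 1#00#110.

state qH, head at -2, tape 1#00#110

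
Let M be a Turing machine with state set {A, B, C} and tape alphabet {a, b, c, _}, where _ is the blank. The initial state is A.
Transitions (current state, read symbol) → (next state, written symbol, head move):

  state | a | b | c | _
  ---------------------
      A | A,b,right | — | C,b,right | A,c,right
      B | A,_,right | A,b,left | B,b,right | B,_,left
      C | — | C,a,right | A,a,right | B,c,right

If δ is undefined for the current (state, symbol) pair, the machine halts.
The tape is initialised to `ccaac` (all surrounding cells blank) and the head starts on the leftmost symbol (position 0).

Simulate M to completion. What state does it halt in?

A | [c]caac__   read c → write b, move right, go to C
C | b[c]aac__   read c → write a, move right, go to A
A | ba[a]ac__   read a → write b, move right, go to A
A | bab[a]c__   read a → write b, move right, go to A
A | babb[c]__   read c → write b, move right, go to C
C | babbb[_]_   read _ → write c, move right, go to B
B | babbbc[_]   read _ → write _, move left, go to B
B | babbb[c]_   read c → write b, move right, go to B
B | babbbb[_]   read _ → write _, move left, go to B
B | babbb[b]_   read b → write b, move left, go to A
A | babb[b]b_
No transition is defined for (A, b); M halts in state A.

A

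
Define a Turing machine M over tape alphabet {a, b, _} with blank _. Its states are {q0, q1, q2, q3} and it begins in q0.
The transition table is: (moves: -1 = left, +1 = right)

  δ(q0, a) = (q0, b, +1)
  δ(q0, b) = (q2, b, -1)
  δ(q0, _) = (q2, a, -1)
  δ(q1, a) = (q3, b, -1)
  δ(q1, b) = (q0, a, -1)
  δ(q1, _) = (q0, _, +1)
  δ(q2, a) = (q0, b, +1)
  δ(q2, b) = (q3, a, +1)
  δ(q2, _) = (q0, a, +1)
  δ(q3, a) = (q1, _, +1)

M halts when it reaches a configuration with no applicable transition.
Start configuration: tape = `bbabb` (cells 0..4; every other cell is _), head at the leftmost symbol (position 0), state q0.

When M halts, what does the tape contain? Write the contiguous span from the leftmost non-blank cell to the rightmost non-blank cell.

abbabb

state=q0 head=0 tape=_[b]babb   (q0,b)→(q2,b,-1)
state=q2 head=-1 tape=[_]bbabb   (q2,_)→(q0,a,+1)
state=q0 head=0 tape=a[b]babb   (q0,b)→(q2,b,-1)
state=q2 head=-1 tape=[a]bbabb   (q2,a)→(q0,b,+1)
state=q0 head=0 tape=b[b]babb   (q0,b)→(q2,b,-1)
state=q2 head=-1 tape=[b]bbabb   (q2,b)→(q3,a,+1)
state=q3 head=0 tape=a[b]babb
The non-blank tape span at halt is abbabb.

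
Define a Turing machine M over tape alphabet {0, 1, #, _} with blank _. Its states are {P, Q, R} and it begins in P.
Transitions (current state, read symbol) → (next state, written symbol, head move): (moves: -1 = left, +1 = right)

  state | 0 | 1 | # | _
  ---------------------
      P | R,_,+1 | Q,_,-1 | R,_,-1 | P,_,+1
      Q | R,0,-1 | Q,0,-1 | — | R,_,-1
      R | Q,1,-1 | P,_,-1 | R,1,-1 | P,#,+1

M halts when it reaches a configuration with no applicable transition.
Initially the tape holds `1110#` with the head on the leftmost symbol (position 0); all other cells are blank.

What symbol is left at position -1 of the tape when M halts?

#

state=P head=0 tape=__[1]110#   (P,1)→(Q,_,-1)
state=Q head=-1 tape=_[_]_110#   (Q,_)→(R,_,-1)
state=R head=-2 tape=[_]__110#   (R,_)→(P,#,+1)
state=P head=-1 tape=#[_]_110#   (P,_)→(P,_,+1)
state=P head=0 tape=#_[_]110#   (P,_)→(P,_,+1)
state=P head=1 tape=#__[1]10#   (P,1)→(Q,_,-1)
state=Q head=0 tape=#_[_]_10#   (Q,_)→(R,_,-1)
state=R head=-1 tape=#[_]__10#   (R,_)→(P,#,+1)
state=P head=0 tape=##[_]_10#   (P,_)→(P,_,+1)
state=P head=1 tape=##_[_]10#   (P,_)→(P,_,+1)
state=P head=2 tape=##__[1]0#   (P,1)→(Q,_,-1)
state=Q head=1 tape=##_[_]_0#   (Q,_)→(R,_,-1)
state=R head=0 tape=##[_]__0#   (R,_)→(P,#,+1)
state=P head=1 tape=###[_]_0#   (P,_)→(P,_,+1)
state=P head=2 tape=###_[_]0#   (P,_)→(P,_,+1)
state=P head=3 tape=###__[0]#   (P,0)→(R,_,+1)
state=R head=4 tape=###___[#]   (R,#)→(R,1,-1)
state=R head=3 tape=###__[_]1   (R,_)→(P,#,+1)
state=P head=4 tape=###__#[1]   (P,1)→(Q,_,-1)
state=Q head=3 tape=###__[#]_
Cell -1 holds # when M halts.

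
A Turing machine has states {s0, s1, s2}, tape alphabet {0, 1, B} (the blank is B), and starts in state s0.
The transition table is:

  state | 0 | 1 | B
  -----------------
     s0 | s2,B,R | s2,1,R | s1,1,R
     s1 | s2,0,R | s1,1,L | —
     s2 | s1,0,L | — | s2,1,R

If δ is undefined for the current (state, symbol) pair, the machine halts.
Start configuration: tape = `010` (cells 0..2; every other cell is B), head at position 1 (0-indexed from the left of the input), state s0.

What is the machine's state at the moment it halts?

s2

s0 | 0[1]0   read 1 → write 1, move R, go to s2
s2 | 01[0]   read 0 → write 0, move L, go to s1
s1 | 0[1]0   read 1 → write 1, move L, go to s1
s1 | [0]10   read 0 → write 0, move R, go to s2
s2 | 0[1]0
No transition is defined for (s2, 1); M halts in state s2.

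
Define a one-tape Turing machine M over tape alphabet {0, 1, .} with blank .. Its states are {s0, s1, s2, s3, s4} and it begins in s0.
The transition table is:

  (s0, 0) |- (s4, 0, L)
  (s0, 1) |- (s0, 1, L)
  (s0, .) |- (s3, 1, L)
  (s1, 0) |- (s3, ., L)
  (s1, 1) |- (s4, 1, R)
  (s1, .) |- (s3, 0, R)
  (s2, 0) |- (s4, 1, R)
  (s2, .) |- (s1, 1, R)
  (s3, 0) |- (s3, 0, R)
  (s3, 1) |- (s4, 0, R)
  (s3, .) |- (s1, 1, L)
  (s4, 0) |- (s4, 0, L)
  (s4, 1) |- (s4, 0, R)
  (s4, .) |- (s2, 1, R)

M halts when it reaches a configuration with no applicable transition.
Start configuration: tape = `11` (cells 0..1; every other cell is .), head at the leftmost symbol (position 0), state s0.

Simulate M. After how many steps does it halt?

15

s0 | ...[1]1....   read 1 → write 1, move L, go to s0
s0 | ..[.]11....   read . → write 1, move L, go to s3
s3 | .[.]111....   read . → write 1, move L, go to s1
s1 | [.]1111....   read . → write 0, move R, go to s3
s3 | 0[1]111....   read 1 → write 0, move R, go to s4
s4 | 00[1]11....   read 1 → write 0, move R, go to s4
s4 | 000[1]1....   read 1 → write 0, move R, go to s4
s4 | 0000[1]....   read 1 → write 0, move R, go to s4
s4 | 00000[.]...   read . → write 1, move R, go to s2
s2 | 000001[.]..   read . → write 1, move R, go to s1
s1 | 0000011[.].   read . → write 0, move R, go to s3
s3 | 00000110[.]   read . → write 1, move L, go to s1
s1 | 0000011[0]1   read 0 → write ., move L, go to s3
s3 | 000001[1].1   read 1 → write 0, move R, go to s4
s4 | 0000010[.]1   read . → write 1, move R, go to s2
s2 | 00000101[1]
M halts after 15 transitions.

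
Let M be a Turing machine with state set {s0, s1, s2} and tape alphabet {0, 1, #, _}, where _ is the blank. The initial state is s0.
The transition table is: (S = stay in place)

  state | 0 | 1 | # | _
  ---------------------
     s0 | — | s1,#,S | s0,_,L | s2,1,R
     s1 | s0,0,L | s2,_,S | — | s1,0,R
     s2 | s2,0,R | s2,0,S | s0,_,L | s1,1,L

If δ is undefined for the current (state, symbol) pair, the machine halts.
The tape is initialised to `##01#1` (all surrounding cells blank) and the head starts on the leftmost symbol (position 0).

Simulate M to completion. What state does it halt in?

s0

state=s0 head=0 tape=___[#]#01#1   (s0,#)→(s0,_,L)
state=s0 head=-1 tape=__[_]_#01#1   (s0,_)→(s2,1,R)
state=s2 head=0 tape=__1[_]#01#1   (s2,_)→(s1,1,L)
state=s1 head=-1 tape=__[1]1#01#1   (s1,1)→(s2,_,S)
state=s2 head=-1 tape=__[_]1#01#1   (s2,_)→(s1,1,L)
state=s1 head=-2 tape=_[_]11#01#1   (s1,_)→(s1,0,R)
state=s1 head=-1 tape=_0[1]1#01#1   (s1,1)→(s2,_,S)
state=s2 head=-1 tape=_0[_]1#01#1   (s2,_)→(s1,1,L)
state=s1 head=-2 tape=_[0]11#01#1   (s1,0)→(s0,0,L)
state=s0 head=-3 tape=[_]011#01#1   (s0,_)→(s2,1,R)
state=s2 head=-2 tape=1[0]11#01#1   (s2,0)→(s2,0,R)
state=s2 head=-1 tape=10[1]1#01#1   (s2,1)→(s2,0,S)
state=s2 head=-1 tape=10[0]1#01#1   (s2,0)→(s2,0,R)
state=s2 head=0 tape=100[1]#01#1   (s2,1)→(s2,0,S)
state=s2 head=0 tape=100[0]#01#1   (s2,0)→(s2,0,R)
state=s2 head=1 tape=1000[#]01#1   (s2,#)→(s0,_,L)
state=s0 head=0 tape=100[0]_01#1
No transition is defined for (s0, 0); M halts in state s0.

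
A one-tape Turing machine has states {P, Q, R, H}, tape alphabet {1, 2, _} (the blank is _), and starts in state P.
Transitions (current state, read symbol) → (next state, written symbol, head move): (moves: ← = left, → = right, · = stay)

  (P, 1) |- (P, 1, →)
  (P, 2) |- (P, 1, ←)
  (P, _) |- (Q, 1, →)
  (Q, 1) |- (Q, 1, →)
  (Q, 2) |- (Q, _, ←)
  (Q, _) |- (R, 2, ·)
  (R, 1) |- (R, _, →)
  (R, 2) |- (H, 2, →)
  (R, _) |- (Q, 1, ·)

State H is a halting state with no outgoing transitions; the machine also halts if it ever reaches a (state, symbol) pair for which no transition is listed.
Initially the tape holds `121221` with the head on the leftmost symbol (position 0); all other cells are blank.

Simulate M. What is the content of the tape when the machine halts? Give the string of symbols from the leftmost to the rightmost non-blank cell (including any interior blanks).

11111112

state=P head=0 tape=[1]21221___   (P,1)→(P,1,→)
state=P head=1 tape=1[2]1221___   (P,2)→(P,1,←)
state=P head=0 tape=[1]11221___   (P,1)→(P,1,→)
state=P head=1 tape=1[1]1221___   (P,1)→(P,1,→)
state=P head=2 tape=11[1]221___   (P,1)→(P,1,→)
state=P head=3 tape=111[2]21___   (P,2)→(P,1,←)
state=P head=2 tape=11[1]121___   (P,1)→(P,1,→)
state=P head=3 tape=111[1]21___   (P,1)→(P,1,→)
state=P head=4 tape=1111[2]1___   (P,2)→(P,1,←)
state=P head=3 tape=111[1]11___   (P,1)→(P,1,→)
state=P head=4 tape=1111[1]1___   (P,1)→(P,1,→)
state=P head=5 tape=11111[1]___   (P,1)→(P,1,→)
state=P head=6 tape=111111[_]__   (P,_)→(Q,1,→)
state=Q head=7 tape=1111111[_]_   (Q,_)→(R,2,·)
state=R head=7 tape=1111111[2]_   (R,2)→(H,2,→)
state=H head=8 tape=11111112[_]
The non-blank tape span at halt is 11111112.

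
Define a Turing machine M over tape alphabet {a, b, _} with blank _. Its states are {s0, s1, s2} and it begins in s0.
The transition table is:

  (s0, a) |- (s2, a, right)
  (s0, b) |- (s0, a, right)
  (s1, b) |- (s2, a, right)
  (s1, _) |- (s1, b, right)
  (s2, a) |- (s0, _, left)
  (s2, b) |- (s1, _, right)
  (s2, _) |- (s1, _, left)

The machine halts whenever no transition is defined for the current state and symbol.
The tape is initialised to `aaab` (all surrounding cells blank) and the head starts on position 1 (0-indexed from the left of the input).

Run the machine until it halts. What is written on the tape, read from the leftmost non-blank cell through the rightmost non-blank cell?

aa_b

state=s0 head=1 tape=a[a]ab   (s0,a)→(s2,a,right)
state=s2 head=2 tape=aa[a]b   (s2,a)→(s0,_,left)
state=s0 head=1 tape=a[a]_b   (s0,a)→(s2,a,right)
state=s2 head=2 tape=aa[_]b   (s2,_)→(s1,_,left)
state=s1 head=1 tape=a[a]_b
The non-blank tape span at halt is aa_b.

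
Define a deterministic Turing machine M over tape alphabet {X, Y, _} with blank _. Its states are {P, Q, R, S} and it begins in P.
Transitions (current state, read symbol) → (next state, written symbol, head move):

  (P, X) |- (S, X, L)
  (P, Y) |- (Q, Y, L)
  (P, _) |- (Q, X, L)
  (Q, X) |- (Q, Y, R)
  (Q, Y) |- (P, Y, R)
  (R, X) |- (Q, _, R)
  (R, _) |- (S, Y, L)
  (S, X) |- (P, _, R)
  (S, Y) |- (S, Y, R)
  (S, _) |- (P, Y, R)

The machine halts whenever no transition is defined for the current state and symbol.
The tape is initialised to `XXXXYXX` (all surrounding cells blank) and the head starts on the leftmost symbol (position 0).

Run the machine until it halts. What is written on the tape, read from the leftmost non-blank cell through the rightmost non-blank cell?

YYYY_YXX

P | _[X]XXXYXX   read X → write X, move L, go to S
S | [_]XXXXYXX   read _ → write Y, move R, go to P
P | Y[X]XXXYXX   read X → write X, move L, go to S
S | [Y]XXXXYXX   read Y → write Y, move R, go to S
S | Y[X]XXXYXX   read X → write _, move R, go to P
P | Y_[X]XXYXX   read X → write X, move L, go to S
S | Y[_]XXXYXX   read _ → write Y, move R, go to P
P | YY[X]XXYXX   read X → write X, move L, go to S
S | Y[Y]XXXYXX   read Y → write Y, move R, go to S
S | YY[X]XXYXX   read X → write _, move R, go to P
P | YY_[X]XYXX   read X → write X, move L, go to S
S | YY[_]XXYXX   read _ → write Y, move R, go to P
P | YYY[X]XYXX   read X → write X, move L, go to S
S | YY[Y]XXYXX   read Y → write Y, move R, go to S
S | YYY[X]XYXX   read X → write _, move R, go to P
P | YYY_[X]YXX   read X → write X, move L, go to S
S | YYY[_]XYXX   read _ → write Y, move R, go to P
P | YYYY[X]YXX   read X → write X, move L, go to S
S | YYY[Y]XYXX   read Y → write Y, move R, go to S
S | YYYY[X]YXX   read X → write _, move R, go to P
P | YYYY_[Y]XX   read Y → write Y, move L, go to Q
Q | YYYY[_]YXX
The non-blank tape span at halt is YYYY_YXX.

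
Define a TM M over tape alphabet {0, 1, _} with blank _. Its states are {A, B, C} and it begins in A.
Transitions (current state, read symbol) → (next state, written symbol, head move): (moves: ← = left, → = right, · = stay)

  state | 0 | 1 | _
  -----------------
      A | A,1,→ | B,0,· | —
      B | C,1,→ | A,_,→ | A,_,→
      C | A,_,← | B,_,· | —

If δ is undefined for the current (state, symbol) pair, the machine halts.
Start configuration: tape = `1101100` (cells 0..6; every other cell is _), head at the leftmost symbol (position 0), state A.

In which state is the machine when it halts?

A

A | [1]101100_   read 1 → write 0, move ·, go to B
B | [0]101100_   read 0 → write 1, move →, go to C
C | 1[1]01100_   read 1 → write _, move ·, go to B
B | 1[_]01100_   read _ → write _, move →, go to A
A | 1_[0]1100_   read 0 → write 1, move →, go to A
A | 1_1[1]100_   read 1 → write 0, move ·, go to B
B | 1_1[0]100_   read 0 → write 1, move →, go to C
C | 1_11[1]00_   read 1 → write _, move ·, go to B
B | 1_11[_]00_   read _ → write _, move →, go to A
A | 1_11_[0]0_   read 0 → write 1, move →, go to A
A | 1_11_1[0]_   read 0 → write 1, move →, go to A
A | 1_11_11[_]
No transition is defined for (A, _); M halts in state A.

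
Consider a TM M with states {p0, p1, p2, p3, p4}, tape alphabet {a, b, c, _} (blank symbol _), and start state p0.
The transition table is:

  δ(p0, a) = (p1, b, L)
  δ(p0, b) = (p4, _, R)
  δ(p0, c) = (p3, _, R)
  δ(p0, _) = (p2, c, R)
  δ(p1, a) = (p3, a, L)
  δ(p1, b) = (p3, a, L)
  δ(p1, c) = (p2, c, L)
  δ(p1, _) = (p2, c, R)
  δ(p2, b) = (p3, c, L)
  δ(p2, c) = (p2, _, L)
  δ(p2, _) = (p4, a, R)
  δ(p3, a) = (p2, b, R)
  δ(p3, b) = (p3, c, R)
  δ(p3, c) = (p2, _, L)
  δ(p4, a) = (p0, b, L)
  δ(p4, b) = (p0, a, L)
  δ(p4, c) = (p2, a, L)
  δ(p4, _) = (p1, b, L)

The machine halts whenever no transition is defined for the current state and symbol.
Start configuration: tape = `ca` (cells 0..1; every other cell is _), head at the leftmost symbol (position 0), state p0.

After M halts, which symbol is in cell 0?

a

p0 | _[c]a__   read c → write _, move R, go to p3
p3 | __[a]__   read a → write b, move R, go to p2
p2 | __b[_]_   read _ → write a, move R, go to p4
p4 | __ba[_]   read _ → write b, move L, go to p1
p1 | __b[a]b   read a → write a, move L, go to p3
p3 | __[b]ab   read b → write c, move R, go to p3
p3 | __c[a]b   read a → write b, move R, go to p2
p2 | __cb[b]   read b → write c, move L, go to p3
p3 | __c[b]c   read b → write c, move R, go to p3
p3 | __cc[c]   read c → write _, move L, go to p2
p2 | __c[c]_   read c → write _, move L, go to p2
p2 | __[c]__   read c → write _, move L, go to p2
p2 | _[_]___   read _ → write a, move R, go to p4
p4 | _a[_]__   read _ → write b, move L, go to p1
p1 | _[a]b__   read a → write a, move L, go to p3
p3 | [_]ab__
Cell 0 holds a when M halts.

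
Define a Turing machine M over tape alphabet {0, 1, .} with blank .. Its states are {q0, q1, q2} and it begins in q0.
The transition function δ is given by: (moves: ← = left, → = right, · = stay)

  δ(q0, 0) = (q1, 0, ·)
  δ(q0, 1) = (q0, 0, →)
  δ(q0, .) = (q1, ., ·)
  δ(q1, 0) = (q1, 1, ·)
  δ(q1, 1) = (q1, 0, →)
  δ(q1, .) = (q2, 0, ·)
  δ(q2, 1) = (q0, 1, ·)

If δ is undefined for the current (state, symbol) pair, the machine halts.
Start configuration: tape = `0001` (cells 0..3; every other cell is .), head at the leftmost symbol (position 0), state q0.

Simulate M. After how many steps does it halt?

q0 | [0]001.   read 0 → write 0, move ·, go to q1
q1 | [0]001.   read 0 → write 1, move ·, go to q1
q1 | [1]001.   read 1 → write 0, move →, go to q1
q1 | 0[0]01.   read 0 → write 1, move ·, go to q1
q1 | 0[1]01.   read 1 → write 0, move →, go to q1
q1 | 00[0]1.   read 0 → write 1, move ·, go to q1
q1 | 00[1]1.   read 1 → write 0, move →, go to q1
q1 | 000[1].   read 1 → write 0, move →, go to q1
q1 | 0000[.]   read . → write 0, move ·, go to q2
q2 | 0000[0]
M halts after 9 transitions.

9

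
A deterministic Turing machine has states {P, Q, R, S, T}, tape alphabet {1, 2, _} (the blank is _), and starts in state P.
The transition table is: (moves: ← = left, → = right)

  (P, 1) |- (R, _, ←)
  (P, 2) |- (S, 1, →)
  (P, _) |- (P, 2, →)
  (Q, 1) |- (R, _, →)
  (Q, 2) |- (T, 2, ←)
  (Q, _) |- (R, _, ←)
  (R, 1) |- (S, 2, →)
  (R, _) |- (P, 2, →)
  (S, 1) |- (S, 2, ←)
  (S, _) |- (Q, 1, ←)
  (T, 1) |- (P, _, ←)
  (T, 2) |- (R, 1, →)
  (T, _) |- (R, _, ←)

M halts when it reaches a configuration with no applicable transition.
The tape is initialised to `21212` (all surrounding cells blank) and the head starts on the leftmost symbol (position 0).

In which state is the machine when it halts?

state=P head=0 tape=___[2]1212   (P,2)→(S,1,→)
state=S head=1 tape=___1[1]212   (S,1)→(S,2,←)
state=S head=0 tape=___[1]2212   (S,1)→(S,2,←)
state=S head=-1 tape=__[_]22212   (S,_)→(Q,1,←)
state=Q head=-2 tape=_[_]122212   (Q,_)→(R,_,←)
state=R head=-3 tape=[_]_122212   (R,_)→(P,2,→)
state=P head=-2 tape=2[_]122212   (P,_)→(P,2,→)
state=P head=-1 tape=22[1]22212   (P,1)→(R,_,←)
state=R head=-2 tape=2[2]_22212
No transition is defined for (R, 2); M halts in state R.

R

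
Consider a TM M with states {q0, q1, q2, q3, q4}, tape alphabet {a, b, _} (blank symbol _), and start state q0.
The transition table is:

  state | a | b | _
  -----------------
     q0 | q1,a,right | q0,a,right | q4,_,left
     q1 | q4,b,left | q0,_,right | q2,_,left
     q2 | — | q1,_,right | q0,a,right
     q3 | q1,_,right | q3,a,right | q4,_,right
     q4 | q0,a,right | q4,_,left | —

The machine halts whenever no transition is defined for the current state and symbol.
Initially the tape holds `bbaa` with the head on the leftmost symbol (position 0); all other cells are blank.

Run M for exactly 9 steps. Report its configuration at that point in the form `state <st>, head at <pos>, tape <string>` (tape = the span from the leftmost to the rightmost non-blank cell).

state q4, head at 3, tape aaaa

q0 | [b]baa_   read b → write a, move right, go to q0
q0 | a[b]aa_   read b → write a, move right, go to q0
q0 | aa[a]a_   read a → write a, move right, go to q1
q1 | aaa[a]_   read a → write b, move left, go to q4
q4 | aa[a]b_   read a → write a, move right, go to q0
q0 | aaa[b]_   read b → write a, move right, go to q0
q0 | aaaa[_]   read _ → write _, move left, go to q4
q4 | aaa[a]_   read a → write a, move right, go to q0
q0 | aaaa[_]   read _ → write _, move left, go to q4
q4 | aaa[a]_
After 9 steps: state q4, head at 3, tape aaaa.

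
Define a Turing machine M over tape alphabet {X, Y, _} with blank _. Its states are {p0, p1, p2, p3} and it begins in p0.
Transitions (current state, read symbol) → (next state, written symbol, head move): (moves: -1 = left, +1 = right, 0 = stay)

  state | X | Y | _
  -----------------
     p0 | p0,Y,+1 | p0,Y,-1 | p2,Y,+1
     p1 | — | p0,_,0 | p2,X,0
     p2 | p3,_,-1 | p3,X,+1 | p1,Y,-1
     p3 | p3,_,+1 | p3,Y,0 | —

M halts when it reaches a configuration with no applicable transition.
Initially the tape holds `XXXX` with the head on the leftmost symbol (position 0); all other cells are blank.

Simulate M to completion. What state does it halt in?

p3

p0 | [X]XXX___   read X → write Y, move +1, go to p0
p0 | Y[X]XX___   read X → write Y, move +1, go to p0
p0 | YY[X]X___   read X → write Y, move +1, go to p0
p0 | YYY[X]___   read X → write Y, move +1, go to p0
p0 | YYYY[_]__   read _ → write Y, move +1, go to p2
p2 | YYYYY[_]_   read _ → write Y, move -1, go to p1
p1 | YYYY[Y]Y_   read Y → write _, move 0, go to p0
p0 | YYYY[_]Y_   read _ → write Y, move +1, go to p2
p2 | YYYYY[Y]_   read Y → write X, move +1, go to p3
p3 | YYYYYX[_]
No transition is defined for (p3, _); M halts in state p3.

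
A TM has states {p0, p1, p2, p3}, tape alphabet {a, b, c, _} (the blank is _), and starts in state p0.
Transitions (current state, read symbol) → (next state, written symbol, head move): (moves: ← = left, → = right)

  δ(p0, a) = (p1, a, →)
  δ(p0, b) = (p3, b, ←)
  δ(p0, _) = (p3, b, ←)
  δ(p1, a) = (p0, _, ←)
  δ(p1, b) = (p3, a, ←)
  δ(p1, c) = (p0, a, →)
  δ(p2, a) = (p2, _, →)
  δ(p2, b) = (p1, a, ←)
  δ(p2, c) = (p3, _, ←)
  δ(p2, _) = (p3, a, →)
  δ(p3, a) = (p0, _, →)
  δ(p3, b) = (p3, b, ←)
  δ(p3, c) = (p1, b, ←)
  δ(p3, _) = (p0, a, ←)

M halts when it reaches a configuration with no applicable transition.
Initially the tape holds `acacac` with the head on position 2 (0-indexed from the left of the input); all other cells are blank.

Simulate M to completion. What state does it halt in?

p1

p0 | ac[a]cac_   read a → write a, move →, go to p1
p1 | aca[c]ac_   read c → write a, move →, go to p0
p0 | acaa[a]c_   read a → write a, move →, go to p1
p1 | acaaa[c]_   read c → write a, move →, go to p0
p0 | acaaaa[_]   read _ → write b, move ←, go to p3
p3 | acaaa[a]b   read a → write _, move →, go to p0
p0 | acaaa_[b]   read b → write b, move ←, go to p3
p3 | acaaa[_]b   read _ → write a, move ←, go to p0
p0 | acaa[a]ab   read a → write a, move →, go to p1
p1 | acaaa[a]b   read a → write _, move ←, go to p0
p0 | acaa[a]_b   read a → write a, move →, go to p1
p1 | acaaa[_]b
No transition is defined for (p1, _); M halts in state p1.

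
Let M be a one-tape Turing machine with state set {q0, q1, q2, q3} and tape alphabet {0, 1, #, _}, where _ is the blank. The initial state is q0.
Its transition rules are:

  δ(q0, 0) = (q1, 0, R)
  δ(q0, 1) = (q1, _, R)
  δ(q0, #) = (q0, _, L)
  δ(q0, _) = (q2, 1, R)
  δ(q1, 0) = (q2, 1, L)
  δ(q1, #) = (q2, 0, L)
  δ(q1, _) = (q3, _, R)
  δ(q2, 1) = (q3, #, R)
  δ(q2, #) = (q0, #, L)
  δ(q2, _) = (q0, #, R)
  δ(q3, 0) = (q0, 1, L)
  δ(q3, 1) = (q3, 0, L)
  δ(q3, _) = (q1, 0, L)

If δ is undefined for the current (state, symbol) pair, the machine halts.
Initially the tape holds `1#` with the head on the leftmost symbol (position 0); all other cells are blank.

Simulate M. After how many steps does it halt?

state=q0 head=0 tape=_[1]#___   (q0,1)→(q1,_,R)
state=q1 head=1 tape=__[#]___   (q1,#)→(q2,0,L)
state=q2 head=0 tape=_[_]0___   (q2,_)→(q0,#,R)
state=q0 head=1 tape=_#[0]___   (q0,0)→(q1,0,R)
state=q1 head=2 tape=_#0[_]__   (q1,_)→(q3,_,R)
state=q3 head=3 tape=_#0_[_]_   (q3,_)→(q1,0,L)
state=q1 head=2 tape=_#0[_]0_   (q1,_)→(q3,_,R)
state=q3 head=3 tape=_#0_[0]_   (q3,0)→(q0,1,L)
state=q0 head=2 tape=_#0[_]1_   (q0,_)→(q2,1,R)
state=q2 head=3 tape=_#01[1]_   (q2,1)→(q3,#,R)
state=q3 head=4 tape=_#01#[_]   (q3,_)→(q1,0,L)
state=q1 head=3 tape=_#01[#]0   (q1,#)→(q2,0,L)
state=q2 head=2 tape=_#0[1]00   (q2,1)→(q3,#,R)
state=q3 head=3 tape=_#0#[0]0   (q3,0)→(q0,1,L)
state=q0 head=2 tape=_#0[#]10   (q0,#)→(q0,_,L)
state=q0 head=1 tape=_#[0]_10   (q0,0)→(q1,0,R)
state=q1 head=2 tape=_#0[_]10   (q1,_)→(q3,_,R)
state=q3 head=3 tape=_#0_[1]0   (q3,1)→(q3,0,L)
state=q3 head=2 tape=_#0[_]00   (q3,_)→(q1,0,L)
state=q1 head=1 tape=_#[0]000   (q1,0)→(q2,1,L)
state=q2 head=0 tape=_[#]1000   (q2,#)→(q0,#,L)
state=q0 head=-1 tape=[_]#1000   (q0,_)→(q2,1,R)
state=q2 head=0 tape=1[#]1000   (q2,#)→(q0,#,L)
state=q0 head=-1 tape=[1]#1000   (q0,1)→(q1,_,R)
state=q1 head=0 tape=_[#]1000   (q1,#)→(q2,0,L)
state=q2 head=-1 tape=[_]01000   (q2,_)→(q0,#,R)
state=q0 head=0 tape=#[0]1000   (q0,0)→(q1,0,R)
state=q1 head=1 tape=#0[1]000
M halts after 27 transitions.

27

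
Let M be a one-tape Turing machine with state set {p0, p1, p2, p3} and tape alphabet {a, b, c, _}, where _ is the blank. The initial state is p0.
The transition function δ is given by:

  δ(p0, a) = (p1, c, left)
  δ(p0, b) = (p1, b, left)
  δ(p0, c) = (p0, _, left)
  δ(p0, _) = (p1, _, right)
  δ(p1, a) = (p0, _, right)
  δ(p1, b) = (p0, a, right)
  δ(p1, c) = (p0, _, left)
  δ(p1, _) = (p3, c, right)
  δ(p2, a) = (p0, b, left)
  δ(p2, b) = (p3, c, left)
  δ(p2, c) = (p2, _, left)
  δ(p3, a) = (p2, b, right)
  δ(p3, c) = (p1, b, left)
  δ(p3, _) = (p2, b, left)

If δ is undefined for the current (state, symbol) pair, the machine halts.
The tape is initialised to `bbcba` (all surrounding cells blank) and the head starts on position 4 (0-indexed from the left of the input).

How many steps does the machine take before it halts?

11

state=p0 head=4 tape=bbcb[a]   (p0,a)→(p1,c,left)
state=p1 head=3 tape=bbc[b]c   (p1,b)→(p0,a,right)
state=p0 head=4 tape=bbca[c]   (p0,c)→(p0,_,left)
state=p0 head=3 tape=bbc[a]_   (p0,a)→(p1,c,left)
state=p1 head=2 tape=bb[c]c_   (p1,c)→(p0,_,left)
state=p0 head=1 tape=b[b]_c_   (p0,b)→(p1,b,left)
state=p1 head=0 tape=[b]b_c_   (p1,b)→(p0,a,right)
state=p0 head=1 tape=a[b]_c_   (p0,b)→(p1,b,left)
state=p1 head=0 tape=[a]b_c_   (p1,a)→(p0,_,right)
state=p0 head=1 tape=_[b]_c_   (p0,b)→(p1,b,left)
state=p1 head=0 tape=[_]b_c_   (p1,_)→(p3,c,right)
state=p3 head=1 tape=c[b]_c_
M halts after 11 transitions.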